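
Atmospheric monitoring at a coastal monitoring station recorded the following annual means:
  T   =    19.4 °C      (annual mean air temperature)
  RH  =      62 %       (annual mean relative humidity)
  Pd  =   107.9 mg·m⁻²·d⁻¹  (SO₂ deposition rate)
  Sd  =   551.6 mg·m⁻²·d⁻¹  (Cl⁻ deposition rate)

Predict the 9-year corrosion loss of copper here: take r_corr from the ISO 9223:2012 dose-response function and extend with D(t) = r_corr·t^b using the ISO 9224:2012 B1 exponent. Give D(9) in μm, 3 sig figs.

D(9) = 7.30 μm

copper: temperature factor f = -0.080·(9.4) = -0.7520
  SO₂ term: 0.0053·107.9^0.26·exp(0.059·62-0.7520) = 0.3273
  Cl⁻ term: 0.01025·551.6^0.27·exp(0.036·62+0.049·19.4) = 1.359
  sum: 0.3273 + 1.359 → r_corr = 1.686 μm/a
Power-law: D(9) = r_corr · 9^0.667
  D(9) = 1.686 × 9^0.667 = 1.686 × 4.33 = 7.3 μm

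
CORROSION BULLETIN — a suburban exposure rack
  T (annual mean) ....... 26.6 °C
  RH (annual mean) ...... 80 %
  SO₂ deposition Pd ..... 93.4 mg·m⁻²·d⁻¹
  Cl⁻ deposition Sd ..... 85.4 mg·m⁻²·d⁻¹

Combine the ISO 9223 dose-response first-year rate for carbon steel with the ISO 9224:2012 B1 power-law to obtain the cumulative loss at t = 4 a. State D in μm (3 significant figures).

D(4) = 213 μm

carbon steel: T>10 °C ⇒ hinge -0.054·(26.6−10) = -0.8964
  sulphur-dioxide contribution → 37.85 μm/a
  chloride contribution → 65.27 μm/a
  ⇒ r_corr(carbon steel) = 103.1 μm/a
ISO 9224: D(t) = r_corr · t^b with b = 0.523 (carbon steel, B1)
  D(4) = 103.1 × 4^0.523 = 103.1 × 2.065 = 212.9 μm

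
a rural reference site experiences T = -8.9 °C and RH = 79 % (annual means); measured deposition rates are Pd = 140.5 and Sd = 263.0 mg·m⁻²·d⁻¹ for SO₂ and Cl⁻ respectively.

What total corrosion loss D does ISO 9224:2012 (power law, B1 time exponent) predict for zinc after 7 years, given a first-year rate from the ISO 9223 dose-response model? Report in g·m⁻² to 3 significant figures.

D(7) = 85.7 g·m⁻²

zinc: T≤10 °C ⇒ hinge +0.038·(-8.9−10) = -0.7182
  sulphur-dioxide contribution → 2.098 μm/a
  chloride contribution → 0.3701 μm/a
  ⇒ r_corr(zinc) = 2.468 μm/a
ISO 9224: D(t) = r_corr · t^b with b = 0.813 (zinc, B1)
  D(7) = 2.468 × 7^0.813 = 2.468 × 4.865 = 12.01 μm
  Mass loss = 12.01 μm × 7.14 g/cm³ = 85.74 g·m⁻²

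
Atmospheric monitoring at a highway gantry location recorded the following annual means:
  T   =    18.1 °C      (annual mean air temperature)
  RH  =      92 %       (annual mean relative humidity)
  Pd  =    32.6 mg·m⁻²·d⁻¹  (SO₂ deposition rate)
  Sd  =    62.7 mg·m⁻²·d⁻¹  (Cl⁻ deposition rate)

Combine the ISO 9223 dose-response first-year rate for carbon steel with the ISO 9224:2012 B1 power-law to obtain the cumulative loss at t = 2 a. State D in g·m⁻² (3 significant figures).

carbon steel: temperature factor f = -0.054·(8.1) = -0.4374
  SO₂ term: 1.77·32.6^0.52·exp(0.02·92-0.4374) = 44.05
  Sd branch = 0.102·Sd^0.62·e^(0.033·RH+0.04·T) = 57 μm/a
  sum: 44.05 + 57 → r_corr = 101.1 μm/a
ISO 9224: D(t) = r_corr · t^b with b = 0.523 (carbon steel, B1)
  D(2) = 101.1 × 2^0.523 = 101.1 × 1.437 = 145.2 μm
  Mass loss = 145.2 μm × 7.85 g/cm³ = 1140 g·m⁻²

D(2) = 1.14e+03 g·m⁻²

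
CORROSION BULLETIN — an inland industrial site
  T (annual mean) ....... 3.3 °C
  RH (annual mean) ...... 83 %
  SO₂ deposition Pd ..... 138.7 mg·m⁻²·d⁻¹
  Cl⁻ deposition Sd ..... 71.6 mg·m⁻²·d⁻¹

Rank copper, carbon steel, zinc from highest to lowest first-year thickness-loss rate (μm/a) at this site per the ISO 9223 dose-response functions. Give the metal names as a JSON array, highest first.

copper: temperature factor f = +0.126·(-6.7) = -0.8442
  sulphur-dioxide contribution → 1.1 μm/a
  chloride contribution → 0.7576 μm/a
  total first-year rate 1.857 μm/a
carbon steel: T≤10 °C ⇒ hinge +0.150·(3.3−10) = -1.0050
  sulphur-dioxide contribution → 44.29 μm/a
  chloride contribution → 25.44 μm/a
  ⇒ r_corr(carbon steel) = 69.73 μm/a
zinc: T≤10 °C ⇒ hinge +0.038·(3.3−10) = -0.2546
  sulphur-dioxide contribution → 3.987 μm/a
  chloride contribution → 0.5135 μm/a
  ⇒ r_corr(zinc) = 4.501 μm/a
Ordering by μm/a: carbon steel (69.7) > zinc (4.5) > copper (1.86)

["carbon steel", "zinc", "copper"]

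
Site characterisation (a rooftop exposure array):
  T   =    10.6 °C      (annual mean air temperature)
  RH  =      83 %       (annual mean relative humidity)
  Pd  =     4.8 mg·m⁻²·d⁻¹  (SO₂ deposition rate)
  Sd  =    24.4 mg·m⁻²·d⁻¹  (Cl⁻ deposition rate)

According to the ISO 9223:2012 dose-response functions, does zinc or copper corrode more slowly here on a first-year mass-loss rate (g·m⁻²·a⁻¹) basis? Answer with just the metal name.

zinc

zinc: T>10 °C ⇒ hinge -0.071·(10.6−10) = -0.0426
  SO₂ term: 0.0129·4.8^0.44·exp(0.046·83-0.0426) = 1.122
  Sd branch = 0.0175·Sd^0.57·e^(0.008·RH+0.085·T) = 0.517 μm/a
  r_corr = 1.122 + 0.517 = 1.639 μm/a
  mass loss = 1.639 μm/a × 7.14 g/cm³ = 11.7 g·m⁻²·a⁻¹
copper: f(T) = -0.080·(T−10) [T>10 °C] = -0.0480
  Pd branch = 0.0053·Pd^0.26·e^(0.059·RH+f) = 1.017 μm/a
  Sd branch = 0.01025·Sd^0.27·e^(0.036·RH+0.049·T) = 0.8101 μm/a
  r_corr = 1.017 + 0.8101 = 1.827 μm/a
  mass loss = 1.827 μm/a × 8.96 g/cm³ = 16.37 g·m⁻²·a⁻¹
Ordering by g·m⁻²·a⁻¹: copper (16.4) > zinc (11.7)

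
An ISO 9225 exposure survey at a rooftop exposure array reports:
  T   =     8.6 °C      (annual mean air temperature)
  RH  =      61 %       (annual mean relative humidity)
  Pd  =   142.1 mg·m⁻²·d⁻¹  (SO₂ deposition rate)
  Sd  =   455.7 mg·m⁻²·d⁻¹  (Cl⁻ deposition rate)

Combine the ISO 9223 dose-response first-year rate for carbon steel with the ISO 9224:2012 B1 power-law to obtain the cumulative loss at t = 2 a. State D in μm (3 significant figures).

D(2) = 161 μm

carbon steel: temperature factor f = +0.150·(-1.4) = -0.2100
  SO₂ term: 1.77·142.1^0.52·exp(0.02·61-0.2100) = 63.97
  Sd branch = 0.102·Sd^0.62·e^(0.033·RH+0.04·T) = 47.93 μm/a
  r_corr = 63.97 + 47.93 = 111.9 μm/a
Power-law: D(2) = r_corr · 2^0.523
  D(2) = 111.9 × 2^0.523 = 111.9 × 1.437 = 160.8 μm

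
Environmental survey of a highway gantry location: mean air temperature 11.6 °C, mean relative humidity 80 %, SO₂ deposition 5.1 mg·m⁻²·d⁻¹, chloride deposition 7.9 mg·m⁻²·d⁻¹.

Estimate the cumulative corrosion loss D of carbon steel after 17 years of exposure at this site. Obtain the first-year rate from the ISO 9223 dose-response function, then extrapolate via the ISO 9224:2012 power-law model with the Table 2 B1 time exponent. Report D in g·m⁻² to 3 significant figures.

D(17) = 931 g·m⁻²

carbon steel: temperature factor f = -0.054·(1.6) = -0.0864
  SO₂ term: 1.77·5.1^0.52·exp(0.02·80-0.0864) = 18.76
  Cl⁻ term: 0.102·7.9^0.62·exp(0.033·80+0.04·11.6) = 8.188
  sum: 18.76 + 8.188 → r_corr = 26.95 μm/a
Power-law: D(17) = r_corr · 17^0.523
  D(17) = 26.95 × 17^0.523 = 26.95 × 4.401 = 118.6 μm
  Mass loss = 118.6 μm × 7.85 g/cm³ = 931 g·m⁻²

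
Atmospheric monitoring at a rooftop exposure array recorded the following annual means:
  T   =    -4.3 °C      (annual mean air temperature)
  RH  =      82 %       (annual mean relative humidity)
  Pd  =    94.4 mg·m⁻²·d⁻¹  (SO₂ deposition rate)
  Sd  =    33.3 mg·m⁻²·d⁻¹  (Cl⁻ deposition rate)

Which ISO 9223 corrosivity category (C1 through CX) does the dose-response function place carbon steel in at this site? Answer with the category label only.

C2

carbon steel: temperature factor f = +0.150·(-14.3) = -2.1450
  SO₂ term: 1.77·94.4^0.52·exp(0.02·82-2.1450) = 11.37
  Cl⁻ term: 0.102·33.3^0.62·exp(0.033·82+0.04·-4.3) = 11.3
  r_corr = 11.37 + 11.3 = 22.67 μm/a
22.7 μm/a falls in (1.3, 25] for carbon steel → category C2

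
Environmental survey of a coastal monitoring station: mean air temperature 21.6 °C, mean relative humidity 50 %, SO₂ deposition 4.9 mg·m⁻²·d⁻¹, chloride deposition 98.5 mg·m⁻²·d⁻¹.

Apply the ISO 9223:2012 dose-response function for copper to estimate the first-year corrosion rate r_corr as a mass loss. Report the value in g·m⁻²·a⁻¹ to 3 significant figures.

copper: f(T) = -0.080·(T−10) [T>10 °C] = -0.9280
  SO₂ term: 0.0053·4.9^0.26·exp(0.059·50-0.9280) = 0.06052
  Cl⁻ term: 0.01025·98.5^0.27·exp(0.036·50+0.049·21.6) = 0.6171
  r_corr = 0.06052 + 0.6171 = 0.6776 μm/a
Convert to mass loss: 0.6776 μm/a × 8.96 g/cm³ = 6.071 g·m⁻²·a⁻¹

r_corr = 6.07 g·m⁻²·a⁻¹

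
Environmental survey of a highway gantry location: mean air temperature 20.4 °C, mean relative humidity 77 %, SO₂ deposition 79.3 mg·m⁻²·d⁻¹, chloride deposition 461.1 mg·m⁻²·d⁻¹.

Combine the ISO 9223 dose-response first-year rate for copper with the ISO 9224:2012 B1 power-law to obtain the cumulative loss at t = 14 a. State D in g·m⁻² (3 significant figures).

copper: T>10 °C ⇒ hinge -0.080·(20.4−10) = -0.8320
  SO₂ term: 0.0053·79.3^0.26·exp(0.059·77-0.8320) = 0.6757
  Cl⁻ term: 0.01025·461.1^0.27·exp(0.036·77+0.049·20.4) = 2.333
  sum: 0.6757 + 2.333 → r_corr = 3.009 μm/a
Long-term exponent b (ISO 9224 Table 2, B1) = 0.667
  D(14) = 3.009 × 14^0.667 = 3.009 × 5.814 = 17.49 μm
  Mass loss = 17.49 μm × 8.96 g/cm³ = 156.7 g·m⁻²

D(14) = 157 g·m⁻²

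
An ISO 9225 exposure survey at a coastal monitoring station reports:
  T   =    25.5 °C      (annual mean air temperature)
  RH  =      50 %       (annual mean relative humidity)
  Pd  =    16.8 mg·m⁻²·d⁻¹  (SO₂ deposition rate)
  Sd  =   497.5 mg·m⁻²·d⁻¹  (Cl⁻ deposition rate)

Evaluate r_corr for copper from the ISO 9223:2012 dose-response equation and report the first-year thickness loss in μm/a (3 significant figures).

r_corr = 1.22 μm/a

copper: f(T) = -0.080·(T−10) [T>10 °C] = -1.2400
  SO₂ term: 0.0053·16.8^0.26·exp(0.059·50-1.2400) = 0.06102
  Sd branch = 0.01025·Sd^0.27·e^(0.036·RH+0.049·T) = 1.157 μm/a
  r_corr = 0.06102 + 1.157 = 1.218 μm/a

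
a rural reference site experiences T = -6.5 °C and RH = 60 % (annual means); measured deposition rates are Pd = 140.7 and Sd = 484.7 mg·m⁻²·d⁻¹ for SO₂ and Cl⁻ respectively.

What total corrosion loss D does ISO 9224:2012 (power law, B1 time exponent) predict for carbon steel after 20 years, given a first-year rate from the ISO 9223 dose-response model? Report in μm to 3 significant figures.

D(20) = 157 μm

carbon steel: T≤10 °C ⇒ hinge +0.150·(-6.5−10) = -2.4750
  SO₂ term: 1.77·140.7^0.52·exp(0.02·60-2.4750) = 6.477
  Cl⁻ term: 0.102·484.7^0.62·exp(0.033·60+0.04·-6.5) = 26.34
  sum: 6.477 + 26.34 → r_corr = 32.81 μm/a
Long-term exponent b (ISO 9224 Table 2, B1) = 0.523
  D(20) = 32.81 × 20^0.523 = 32.81 × 4.791 = 157.2 μm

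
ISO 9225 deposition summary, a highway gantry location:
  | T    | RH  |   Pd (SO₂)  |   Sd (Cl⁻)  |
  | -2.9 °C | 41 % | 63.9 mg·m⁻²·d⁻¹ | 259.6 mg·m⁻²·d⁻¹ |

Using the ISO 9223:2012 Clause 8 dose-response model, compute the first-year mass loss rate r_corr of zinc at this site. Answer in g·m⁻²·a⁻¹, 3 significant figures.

zinc: temperature factor f = +0.038·(-12.9) = -0.4902
  sulphur-dioxide contribution → 0.3245 μm/a
  chloride contribution → 0.4514 μm/a
  total first-year rate 0.7759 μm/a
Convert to mass loss: 0.7759 μm/a × 7.14 g/cm³ = 5.54 g·m⁻²·a⁻¹

r_corr = 5.54 g·m⁻²·a⁻¹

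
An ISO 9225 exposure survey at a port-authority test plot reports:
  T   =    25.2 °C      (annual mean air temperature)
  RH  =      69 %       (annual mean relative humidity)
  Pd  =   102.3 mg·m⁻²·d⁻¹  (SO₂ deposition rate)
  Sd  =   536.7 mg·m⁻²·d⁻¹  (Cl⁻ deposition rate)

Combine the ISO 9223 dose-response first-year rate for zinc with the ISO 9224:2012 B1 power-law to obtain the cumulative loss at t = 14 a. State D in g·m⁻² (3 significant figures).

D(14) = 617 g·m⁻²

zinc: temperature factor f = -0.071·(15.2) = -1.0792
  Pd branch = 0.0129·Pd^0.44·e^(0.046·RH+f) = 0.803 μm/a
  Sd branch = 0.0175·Sd^0.57·e^(0.008·RH+0.085·T) = 9.311 μm/a
  r_corr = 0.803 + 9.311 = 10.11 μm/a
Long-term exponent b (ISO 9224 Table 2, B1) = 0.813
  D(14) = 10.11 × 14^0.813 = 10.11 × 8.547 = 86.44 μm
  Mass loss = 86.44 μm × 7.14 g/cm³ = 617.2 g·m⁻²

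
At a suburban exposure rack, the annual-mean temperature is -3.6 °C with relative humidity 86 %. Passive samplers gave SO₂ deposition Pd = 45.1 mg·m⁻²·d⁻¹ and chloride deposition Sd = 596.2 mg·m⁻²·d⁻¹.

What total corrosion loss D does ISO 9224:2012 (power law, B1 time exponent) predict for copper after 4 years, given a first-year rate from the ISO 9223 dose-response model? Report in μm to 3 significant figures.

D(4) = 3.73 μm

copper: temperature factor f = +0.126·(-13.6) = -1.7136
  sulphur-dioxide contribution → 0.4109 μm/a
  chloride contribution → 1.067 μm/a
  total first-year rate 1.478 μm/a
Power-law: D(4) = r_corr · 4^0.667
  D(4) = 1.478 × 4^0.667 = 1.478 × 2.521 = 3.725 μm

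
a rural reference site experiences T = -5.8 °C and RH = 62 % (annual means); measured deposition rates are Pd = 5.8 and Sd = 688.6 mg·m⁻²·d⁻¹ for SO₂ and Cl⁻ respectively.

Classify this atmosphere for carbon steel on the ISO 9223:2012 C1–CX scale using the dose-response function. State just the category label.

carbon steel: f(T) = +0.150·(T−10) [T≤10 °C] = -2.3700
  sulphur-dioxide contribution → 1.426 μm/a
  chloride contribution → 35.97 μm/a
  ⇒ r_corr(carbon steel) = 37.4 μm/a
ISO 9223 Table 2 (carbon steel): 25 < 37.4 ≤ 50 μm/a ⇒ C3

C3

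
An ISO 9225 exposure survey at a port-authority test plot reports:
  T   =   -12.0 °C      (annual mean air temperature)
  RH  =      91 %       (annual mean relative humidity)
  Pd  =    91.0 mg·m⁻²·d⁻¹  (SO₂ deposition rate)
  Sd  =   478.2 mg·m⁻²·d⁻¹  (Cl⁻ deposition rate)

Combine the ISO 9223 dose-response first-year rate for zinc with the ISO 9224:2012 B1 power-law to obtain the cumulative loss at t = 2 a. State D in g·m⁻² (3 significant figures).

D(2) = 39.1 g·m⁻²

zinc: T≤10 °C ⇒ hinge +0.038·(-12.0−10) = -0.8360
  SO₂ term: 0.0129·91.0^0.44·exp(0.046·91-0.8360) = 2.676
  Cl⁻ term: 0.0175·478.2^0.57·exp(0.008·91+0.085·-12.0) = 0.4402
  r_corr = 2.676 + 0.4402 = 3.116 μm/a
Long-term exponent b (ISO 9224 Table 2, B1) = 0.813
  D(2) = 3.116 × 2^0.813 = 3.116 × 1.757 = 5.474 μm
  Mass loss = 5.474 μm × 7.14 g/cm³ = 39.09 g·m⁻²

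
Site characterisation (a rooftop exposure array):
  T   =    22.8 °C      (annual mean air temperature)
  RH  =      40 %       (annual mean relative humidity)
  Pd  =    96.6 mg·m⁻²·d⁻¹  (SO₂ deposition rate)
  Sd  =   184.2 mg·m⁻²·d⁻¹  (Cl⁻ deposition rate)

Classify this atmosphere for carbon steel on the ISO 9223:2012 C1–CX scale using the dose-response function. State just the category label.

carbon steel: f(T) = -0.054·(T−10) [T>10 °C] = -0.6912
  sulphur-dioxide contribution → 21.25 μm/a
  chloride contribution → 24.12 μm/a
  ⇒ r_corr(carbon steel) = 45.38 μm/a
45.4 μm/a falls in (25, 50] for carbon steel → category C3

C3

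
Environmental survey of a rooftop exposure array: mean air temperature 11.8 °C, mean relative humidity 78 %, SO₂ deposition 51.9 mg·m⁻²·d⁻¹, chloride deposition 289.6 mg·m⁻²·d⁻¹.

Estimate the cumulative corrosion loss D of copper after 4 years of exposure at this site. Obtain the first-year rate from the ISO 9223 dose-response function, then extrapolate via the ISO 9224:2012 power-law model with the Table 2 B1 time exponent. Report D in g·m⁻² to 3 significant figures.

copper: f(T) = -0.080·(T−10) [T>10 °C] = -0.1440
  SO₂ term: 0.0053·51.9^0.26·exp(0.059·78-0.1440) = 1.277
  Cl⁻ term: 0.01025·289.6^0.27·exp(0.036·78+0.049·11.8) = 1.4
  r_corr = 1.277 + 1.4 = 2.677 μm/a
Power-law: D(4) = r_corr · 4^0.667
  D(4) = 2.677 × 4^0.667 = 2.677 × 2.521 = 6.749 μm
  Mass loss = 6.749 μm × 8.96 g/cm³ = 60.47 g·m⁻²

D(4) = 60.5 g·m⁻²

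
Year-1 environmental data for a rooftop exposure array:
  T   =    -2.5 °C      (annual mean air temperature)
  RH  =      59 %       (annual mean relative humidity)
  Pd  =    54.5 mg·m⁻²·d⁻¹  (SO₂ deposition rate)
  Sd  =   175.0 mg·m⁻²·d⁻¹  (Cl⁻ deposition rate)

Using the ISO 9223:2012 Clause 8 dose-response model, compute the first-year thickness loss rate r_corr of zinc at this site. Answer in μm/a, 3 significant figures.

zinc: temperature factor f = +0.038·(-12.5) = -0.4750
  Pd branch = 0.0129·Pd^0.44·e^(0.046·RH+f) = 0.7031 μm/a
  Sd branch = 0.0175·Sd^0.57·e^(0.008·RH+0.085·T) = 0.4308 μm/a
  r_corr = 0.7031 + 0.4308 = 1.134 μm/a

r_corr = 1.13 μm/a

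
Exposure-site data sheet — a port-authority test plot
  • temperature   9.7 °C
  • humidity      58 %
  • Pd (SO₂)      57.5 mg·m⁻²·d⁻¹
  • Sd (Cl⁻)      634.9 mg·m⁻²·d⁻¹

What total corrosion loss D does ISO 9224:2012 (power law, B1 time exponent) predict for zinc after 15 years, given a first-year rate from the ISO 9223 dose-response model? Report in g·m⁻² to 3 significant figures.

D(15) = 233 g·m⁻²

zinc: temperature factor f = +0.038·(-0.3) = -0.0114
  Pd branch = 0.0129·Pd^0.44·e^(0.046·RH+f) = 1.093 μm/a
  Sd branch = 0.0175·Sd^0.57·e^(0.008·RH+0.085·T) = 2.513 μm/a
  r_corr = 1.093 + 2.513 = 3.606 μm/a
Power-law: D(15) = r_corr · 15^0.813
  D(15) = 3.606 × 15^0.813 = 3.606 × 9.04 = 32.6 μm
  Mass loss = 32.6 μm × 7.14 g/cm³ = 232.7 g·m⁻²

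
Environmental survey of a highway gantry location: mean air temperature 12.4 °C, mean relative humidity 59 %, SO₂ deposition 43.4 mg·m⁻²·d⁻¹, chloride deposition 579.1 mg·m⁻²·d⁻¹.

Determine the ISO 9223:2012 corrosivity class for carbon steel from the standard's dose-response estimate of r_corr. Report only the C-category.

C5

carbon steel: f(T) = -0.054·(T−10) [T>10 °C] = -0.1296
  SO₂ term: 1.77·43.4^0.52·exp(0.02·59-0.1296) = 35.95
  Cl⁻ term: 0.102·579.1^0.62·exp(0.033·59+0.04·12.4) = 60.6
  sum: 35.95 + 60.6 → r_corr = 96.55 μm/a
96.5 μm/a falls in (80, 200] for carbon steel → category C5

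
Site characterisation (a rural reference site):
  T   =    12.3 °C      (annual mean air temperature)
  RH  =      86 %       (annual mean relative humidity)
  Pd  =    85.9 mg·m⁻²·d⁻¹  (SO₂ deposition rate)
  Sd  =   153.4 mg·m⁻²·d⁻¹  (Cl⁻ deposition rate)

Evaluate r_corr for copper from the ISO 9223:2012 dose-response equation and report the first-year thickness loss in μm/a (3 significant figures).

copper: f(T) = -0.080·(T−10) [T>10 °C] = -0.1840
  SO₂ term: 0.0053·85.9^0.26·exp(0.059·86-0.1840) = 2.243
  Cl⁻ term: 0.01025·153.4^0.27·exp(0.036·86+0.049·12.3) = 1.611
  r_corr = 2.243 + 1.611 = 3.854 μm/a

r_corr = 3.85 μm/a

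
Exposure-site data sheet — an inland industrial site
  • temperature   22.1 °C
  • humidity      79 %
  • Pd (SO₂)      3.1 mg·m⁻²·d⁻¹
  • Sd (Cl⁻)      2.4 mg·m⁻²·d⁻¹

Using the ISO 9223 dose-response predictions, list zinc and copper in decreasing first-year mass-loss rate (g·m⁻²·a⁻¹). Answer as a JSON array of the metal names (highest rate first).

zinc: T>10 °C ⇒ hinge -0.071·(22.1−10) = -0.8591
  sulphur-dioxide contribution → 0.3403 μm/a
  chloride contribution → 0.3549 μm/a
  ⇒ r_corr(zinc) = 0.6952 μm/a
  mass loss = 0.6952 μm/a × 7.14 g/cm³ = 4.964 g·m⁻²·a⁻¹
copper: temperature factor f = -0.080·(12.1) = -0.9680
  sulphur-dioxide contribution → 0.2857 μm/a
  chloride contribution → 0.6589 μm/a
  ⇒ r_corr(copper) = 0.9446 μm/a
  mass loss = 0.9446 μm/a × 8.96 g/cm³ = 8.463 g·m⁻²·a⁻¹
Ordering by g·m⁻²·a⁻¹: copper (8.46) > zinc (4.96)

["copper", "zinc"]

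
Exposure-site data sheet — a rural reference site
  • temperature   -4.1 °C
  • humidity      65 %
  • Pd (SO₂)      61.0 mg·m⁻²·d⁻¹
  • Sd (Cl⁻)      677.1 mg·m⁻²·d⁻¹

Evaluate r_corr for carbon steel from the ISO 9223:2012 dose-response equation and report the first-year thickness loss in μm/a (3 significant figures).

carbon steel: f(T) = +0.150·(T−10) [T≤10 °C] = -2.1150
  SO₂ term: 1.77·61.0^0.52·exp(0.02·65-2.1150) = 6.643
  Sd branch = 0.102·Sd^0.62·e^(0.033·RH+0.04·T) = 42.07 μm/a
  sum: 6.643 + 42.07 → r_corr = 48.71 μm/a

r_corr = 48.7 μm/a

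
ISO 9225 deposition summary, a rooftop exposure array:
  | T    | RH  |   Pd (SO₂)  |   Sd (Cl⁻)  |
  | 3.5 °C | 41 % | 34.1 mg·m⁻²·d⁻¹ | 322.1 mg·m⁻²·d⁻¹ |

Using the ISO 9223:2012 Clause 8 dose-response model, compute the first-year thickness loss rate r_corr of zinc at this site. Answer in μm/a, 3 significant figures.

r_corr = 1.19 μm/a

zinc: temperature factor f = +0.038·(-6.5) = -0.2470
  Pd branch = 0.0129·Pd^0.44·e^(0.046·RH+f) = 0.3139 μm/a
  Cl⁻ term: 0.0175·322.1^0.57·exp(0.008·41+0.085·3.5) = 0.8795
  r_corr = 0.3139 + 0.8795 = 1.193 μm/a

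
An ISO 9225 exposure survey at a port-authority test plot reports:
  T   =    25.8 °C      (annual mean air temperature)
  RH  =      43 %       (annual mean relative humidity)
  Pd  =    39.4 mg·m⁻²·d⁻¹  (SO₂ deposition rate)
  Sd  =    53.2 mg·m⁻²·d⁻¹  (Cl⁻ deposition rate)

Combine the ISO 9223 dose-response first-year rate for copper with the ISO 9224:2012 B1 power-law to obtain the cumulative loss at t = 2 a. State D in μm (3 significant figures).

copper: T>10 °C ⇒ hinge -0.080·(25.8−10) = -1.2640
  sulphur-dioxide contribution → 0.0492 μm/a
  chloride contribution → 0.4989 μm/a
  total first-year rate 0.5481 μm/a
Long-term exponent b (ISO 9224 Table 2, B1) = 0.667
  D(2) = 0.5481 × 2^0.667 = 0.5481 × 1.588 = 0.8703 μm

D(2) = 0.870 μm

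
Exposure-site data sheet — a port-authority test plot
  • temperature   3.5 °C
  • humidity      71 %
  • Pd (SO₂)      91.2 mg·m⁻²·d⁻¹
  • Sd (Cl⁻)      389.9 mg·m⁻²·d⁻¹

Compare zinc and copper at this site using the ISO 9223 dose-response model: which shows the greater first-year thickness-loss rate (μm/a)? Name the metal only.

zinc

zinc: temperature factor f = +0.038·(-6.5) = -0.2470
  Pd branch = 0.0129·Pd^0.44·e^(0.046·RH+f) = 1.924 μm/a
  Sd branch = 0.0175·Sd^0.57·e^(0.008·RH+0.085·T) = 1.247 μm/a
  sum: 1.924 + 1.247 → r_corr = 3.17 μm/a
copper: T≤10 °C ⇒ hinge +0.126·(3.5−10) = -0.8190
  SO₂ term: 0.0053·91.2^0.26·exp(0.059·71-0.8190) = 0.4982
  Sd branch = 0.01025·Sd^0.27·e^(0.036·RH+0.049·T) = 0.7849 μm/a
  sum: 0.4982 + 0.7849 → r_corr = 1.283 μm/a
Ordering by μm/a: zinc (3.17) > copper (1.28)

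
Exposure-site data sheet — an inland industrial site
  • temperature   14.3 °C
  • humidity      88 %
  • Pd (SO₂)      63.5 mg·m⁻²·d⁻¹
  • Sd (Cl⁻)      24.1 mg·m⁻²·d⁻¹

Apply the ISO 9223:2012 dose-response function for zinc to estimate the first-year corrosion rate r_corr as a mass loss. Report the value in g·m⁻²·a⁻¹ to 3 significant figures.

r_corr = 29.4 g·m⁻²·a⁻¹

zinc: f(T) = -0.071·(T−10) [T>10 °C] = -0.3053
  sulphur-dioxide contribution → 3.383 μm/a
  chloride contribution → 0.7318 μm/a
  ⇒ r_corr(zinc) = 4.114 μm/a
Convert to mass loss: 4.114 μm/a × 7.14 g/cm³ = 29.38 g·m⁻²·a⁻¹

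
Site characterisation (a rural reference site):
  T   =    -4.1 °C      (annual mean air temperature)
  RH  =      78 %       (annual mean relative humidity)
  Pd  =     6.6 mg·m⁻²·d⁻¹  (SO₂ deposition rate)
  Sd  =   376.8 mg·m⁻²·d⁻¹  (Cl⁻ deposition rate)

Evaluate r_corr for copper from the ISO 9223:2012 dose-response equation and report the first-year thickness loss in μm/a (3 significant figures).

copper: f(T) = +0.126·(T−10) [T≤10 °C] = -1.7766
  Pd branch = 0.0053·Pd^0.26·e^(0.059·RH+f) = 0.146 μm/a
  Cl⁻ term: 0.01025·376.8^0.27·exp(0.036·78+0.049·-4.1) = 0.6895
  r_corr = 0.146 + 0.6895 = 0.8355 μm/a

r_corr = 0.836 μm/a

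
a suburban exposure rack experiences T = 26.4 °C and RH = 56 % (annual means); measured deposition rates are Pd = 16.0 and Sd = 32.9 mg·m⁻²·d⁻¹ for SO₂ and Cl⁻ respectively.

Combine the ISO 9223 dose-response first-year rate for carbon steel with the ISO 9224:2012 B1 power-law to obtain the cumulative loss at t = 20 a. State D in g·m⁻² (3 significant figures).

D(20) = 966 g·m⁻²

carbon steel: temperature factor f = -0.054·(16.4) = -0.8856
  sulphur-dioxide contribution → 9.461 μm/a
  chloride contribution → 16.24 μm/a
  ⇒ r_corr(carbon steel) = 25.7 μm/a
Power-law: D(20) = r_corr · 20^0.523
  D(20) = 25.7 × 20^0.523 = 25.7 × 4.791 = 123.1 μm
  Mass loss = 123.1 μm × 7.85 g/cm³ = 966.4 g·m⁻²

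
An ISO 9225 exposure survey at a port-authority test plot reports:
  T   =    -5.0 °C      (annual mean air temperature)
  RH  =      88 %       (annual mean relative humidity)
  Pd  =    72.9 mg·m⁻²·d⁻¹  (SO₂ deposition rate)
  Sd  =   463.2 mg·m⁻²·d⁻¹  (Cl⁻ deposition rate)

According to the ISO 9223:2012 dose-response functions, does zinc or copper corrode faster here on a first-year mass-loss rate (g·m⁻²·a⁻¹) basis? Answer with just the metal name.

zinc

zinc: T≤10 °C ⇒ hinge +0.038·(-5.0−10) = -0.5700
  sulphur-dioxide contribution → 2.758 μm/a
  chloride contribution → 0.7651 μm/a
  total first-year rate 3.524 μm/a
  mass loss = 3.524 μm/a × 7.14 g/cm³ = 25.16 g·m⁻²·a⁻¹
copper: temperature factor f = +0.126·(-15.0) = -1.8900
  sulphur-dioxide contribution → 0.4392 μm/a
  chloride contribution → 0.9998 μm/a
  ⇒ r_corr(copper) = 1.439 μm/a
  mass loss = 1.439 μm/a × 8.96 g/cm³ = 12.89 g·m⁻²·a⁻¹
Ordering by g·m⁻²·a⁻¹: zinc (25.2) > copper (12.9)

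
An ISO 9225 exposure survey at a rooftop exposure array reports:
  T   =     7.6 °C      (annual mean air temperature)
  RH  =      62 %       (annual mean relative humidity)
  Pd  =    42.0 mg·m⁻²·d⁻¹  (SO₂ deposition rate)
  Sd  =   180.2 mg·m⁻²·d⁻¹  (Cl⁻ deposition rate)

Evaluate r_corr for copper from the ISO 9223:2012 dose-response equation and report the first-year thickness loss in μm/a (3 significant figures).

copper: f(T) = +0.126·(T−10) [T≤10 °C] = -0.3024
  Pd branch = 0.0053·Pd^0.26·e^(0.059·RH+f) = 0.4015 μm/a
  Sd branch = 0.01025·Sd^0.27·e^(0.036·RH+0.049·T) = 0.5634 μm/a
  sum: 0.4015 + 0.5634 → r_corr = 0.9649 μm/a

r_corr = 0.965 μm/a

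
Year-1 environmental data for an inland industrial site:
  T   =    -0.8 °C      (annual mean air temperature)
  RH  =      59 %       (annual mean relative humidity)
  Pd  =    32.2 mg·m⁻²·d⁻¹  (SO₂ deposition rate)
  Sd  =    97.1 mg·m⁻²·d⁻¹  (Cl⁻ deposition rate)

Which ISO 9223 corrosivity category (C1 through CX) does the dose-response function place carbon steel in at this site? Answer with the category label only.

carbon steel: f(T) = +0.150·(T−10) [T≤10 °C] = -1.6200
  Pd branch = 1.77·Pd^0.52·e^(0.02·RH+f) = 6.934 μm/a
  Cl⁻ term: 0.102·97.1^0.62·exp(0.033·59+0.04·-0.8) = 11.81
  sum: 6.934 + 11.81 → r_corr = 18.75 μm/a
ISO 9223 Table 2 (carbon steel): 1.3 < 18.7 ≤ 25 μm/a ⇒ C2

C2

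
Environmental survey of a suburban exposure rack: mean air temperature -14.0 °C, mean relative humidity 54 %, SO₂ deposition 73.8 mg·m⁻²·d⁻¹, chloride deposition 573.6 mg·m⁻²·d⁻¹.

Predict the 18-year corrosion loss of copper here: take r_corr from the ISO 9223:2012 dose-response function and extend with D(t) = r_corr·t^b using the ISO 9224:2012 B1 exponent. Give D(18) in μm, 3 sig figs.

D(18) = 1.51 μm

copper: T≤10 °C ⇒ hinge +0.126·(-14.0−10) = -3.0240
  SO₂ term: 0.0053·73.8^0.26·exp(0.059·54-3.0240) = 0.01907
  Cl⁻ term: 0.01025·573.6^0.27·exp(0.036·54+0.049·-14.0) = 0.2004
  sum: 0.01907 + 0.2004 → r_corr = 0.2195 μm/a
Long-term exponent b (ISO 9224 Table 2, B1) = 0.667
  D(18) = 0.2195 × 18^0.667 = 0.2195 × 6.875 = 1.509 μm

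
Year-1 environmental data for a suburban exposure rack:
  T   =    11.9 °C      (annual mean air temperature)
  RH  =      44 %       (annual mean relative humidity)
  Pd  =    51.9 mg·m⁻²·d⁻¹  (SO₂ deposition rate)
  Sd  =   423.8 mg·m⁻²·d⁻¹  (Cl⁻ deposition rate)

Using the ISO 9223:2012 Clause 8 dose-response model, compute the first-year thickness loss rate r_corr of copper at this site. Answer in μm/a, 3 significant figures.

r_corr = 0.629 μm/a

copper: temperature factor f = -0.080·(1.9) = -0.1520
  Pd branch = 0.0053·Pd^0.26·e^(0.059·RH+f) = 0.1705 μm/a
  Sd branch = 0.01025·Sd^0.27·e^(0.036·RH+0.049·T) = 0.4584 μm/a
  sum: 0.1705 + 0.4584 → r_corr = 0.6288 μm/a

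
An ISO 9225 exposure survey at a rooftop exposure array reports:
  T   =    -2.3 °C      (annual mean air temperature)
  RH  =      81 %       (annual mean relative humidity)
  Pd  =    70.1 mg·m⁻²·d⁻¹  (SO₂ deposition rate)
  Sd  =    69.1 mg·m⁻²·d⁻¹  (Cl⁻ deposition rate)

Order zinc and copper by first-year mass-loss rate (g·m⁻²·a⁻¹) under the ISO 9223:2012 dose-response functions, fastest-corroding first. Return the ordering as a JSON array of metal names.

zinc: temperature factor f = +0.038·(-12.3) = -0.4674
  sulphur-dioxide contribution → 2.177 μm/a
  chloride contribution → 0.3077 μm/a
  ⇒ r_corr(zinc) = 2.485 μm/a
  mass loss = 2.485 μm/a × 7.14 g/cm³ = 17.74 g·m⁻²·a⁻¹
copper: f(T) = +0.126·(T−10) [T≤10 °C] = -1.5498
  sulphur-dioxide contribution → 0.4042 μm/a
  chloride contribution → 0.5307 μm/a
  total first-year rate 0.9349 μm/a
  mass loss = 0.9349 μm/a × 8.96 g/cm³ = 8.377 g·m⁻²·a⁻¹
Ordering by g·m⁻²·a⁻¹: zinc (17.7) > copper (8.38)

["zinc", "copper"]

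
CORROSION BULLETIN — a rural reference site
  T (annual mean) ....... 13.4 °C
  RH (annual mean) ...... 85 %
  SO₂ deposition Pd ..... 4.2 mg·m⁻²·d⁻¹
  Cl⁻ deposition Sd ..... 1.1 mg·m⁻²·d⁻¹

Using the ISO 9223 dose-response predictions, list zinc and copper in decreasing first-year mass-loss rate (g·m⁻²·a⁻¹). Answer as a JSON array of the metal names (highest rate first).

["copper", "zinc"]

zinc: T>10 °C ⇒ hinge -0.071·(13.4−10) = -0.2414
  sulphur-dioxide contribution → 0.9508 μm/a
  chloride contribution → 0.1139 μm/a
  total first-year rate 1.065 μm/a
  mass loss = 1.065 μm/a × 7.14 g/cm³ = 7.602 g·m⁻²·a⁻¹
copper: temperature factor f = -0.080·(3.4) = -0.2720
  sulphur-dioxide contribution → 0.8834 μm/a
  chloride contribution → 0.4325 μm/a
  total first-year rate 1.316 μm/a
  mass loss = 1.316 μm/a × 8.96 g/cm³ = 11.79 g·m⁻²·a⁻¹
Ordering by g·m⁻²·a⁻¹: copper (11.8) > zinc (7.6)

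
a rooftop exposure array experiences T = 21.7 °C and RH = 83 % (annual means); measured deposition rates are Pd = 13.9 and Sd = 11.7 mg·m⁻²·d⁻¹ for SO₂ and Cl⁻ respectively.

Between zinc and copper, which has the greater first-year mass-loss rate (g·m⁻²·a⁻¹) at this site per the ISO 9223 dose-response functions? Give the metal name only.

zinc: T>10 °C ⇒ hinge -0.071·(21.7−10) = -0.8307
  Pd branch = 0.0129·Pd^0.44·e^(0.046·RH+f) = 0.8145 μm/a
  Sd branch = 0.0175·Sd^0.57·e^(0.008·RH+0.085·T) = 0.8736 μm/a
  r_corr = 0.8145 + 0.8736 = 1.688 μm/a
  mass loss = 1.688 μm/a × 7.14 g/cm³ = 12.05 g·m⁻²·a⁻¹
copper: T>10 °C ⇒ hinge -0.080·(21.7−10) = -0.9360
  SO₂ term: 0.0053·13.9^0.26·exp(0.059·83-0.9360) = 0.5517
  Cl⁻ term: 0.01025·11.7^0.27·exp(0.036·83+0.049·21.7) = 1.144
  r_corr = 0.5517 + 1.144 = 1.696 μm/a
  mass loss = 1.696 μm/a × 8.96 g/cm³ = 15.2 g·m⁻²·a⁻¹
Ordering by g·m⁻²·a⁻¹: copper (15.2) > zinc (12.1)

copper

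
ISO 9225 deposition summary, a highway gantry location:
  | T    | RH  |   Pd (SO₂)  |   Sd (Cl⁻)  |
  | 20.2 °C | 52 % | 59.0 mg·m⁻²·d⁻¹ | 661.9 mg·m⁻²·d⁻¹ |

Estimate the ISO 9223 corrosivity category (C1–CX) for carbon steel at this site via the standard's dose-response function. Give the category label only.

carbon steel: T>10 °C ⇒ hinge -0.054·(20.2−10) = -0.5508
  SO₂ term: 1.77·59.0^0.52·exp(0.02·52-0.5508) = 24.06
  Sd branch = 0.102·Sd^0.62·e^(0.033·RH+0.04·T) = 71.39 μm/a
  sum: 24.06 + 71.39 → r_corr = 95.45 μm/a
95.5 μm/a falls in (80, 200] for carbon steel → category C5

C5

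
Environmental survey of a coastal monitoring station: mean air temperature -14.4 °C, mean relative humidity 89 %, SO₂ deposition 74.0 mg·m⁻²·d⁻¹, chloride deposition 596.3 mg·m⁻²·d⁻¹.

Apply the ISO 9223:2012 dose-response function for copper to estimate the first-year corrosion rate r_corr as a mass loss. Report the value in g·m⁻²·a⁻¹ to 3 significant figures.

copper: temperature factor f = +0.126·(-24.4) = -3.0744
  Pd branch = 0.0053·Pd^0.26·e^(0.059·RH+f) = 0.1431 μm/a
  Cl⁻ term: 0.01025·596.3^0.27·exp(0.036·89+0.049·-14.4) = 0.7001
  r_corr = 0.1431 + 0.7001 = 0.8431 μm/a
Convert to mass loss: 0.8431 μm/a × 8.96 g/cm³ = 7.555 g·m⁻²·a⁻¹

r_corr = 7.55 g·m⁻²·a⁻¹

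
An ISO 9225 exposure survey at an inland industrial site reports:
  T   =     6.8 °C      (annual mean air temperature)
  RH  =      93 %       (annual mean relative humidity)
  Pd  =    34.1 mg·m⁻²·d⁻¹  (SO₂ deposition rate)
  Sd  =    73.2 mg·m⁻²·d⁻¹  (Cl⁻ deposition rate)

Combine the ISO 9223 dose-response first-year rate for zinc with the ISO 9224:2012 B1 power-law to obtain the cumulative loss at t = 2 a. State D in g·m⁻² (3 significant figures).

D(2) = 58.3 g·m⁻²

zinc: temperature factor f = +0.038·(-3.2) = -0.1216
  SO₂ term: 0.0129·34.1^0.44·exp(0.046·93-0.1216) = 3.891
  Sd branch = 0.0175·Sd^0.57·e^(0.008·RH+0.085·T) = 0.7585 μm/a
  sum: 3.891 + 0.7585 → r_corr = 4.65 μm/a
Power-law: D(2) = r_corr · 2^0.813
  D(2) = 4.65 × 2^0.813 = 4.65 × 1.757 = 8.169 μm
  Mass loss = 8.169 μm × 7.14 g/cm³ = 58.33 g·m⁻²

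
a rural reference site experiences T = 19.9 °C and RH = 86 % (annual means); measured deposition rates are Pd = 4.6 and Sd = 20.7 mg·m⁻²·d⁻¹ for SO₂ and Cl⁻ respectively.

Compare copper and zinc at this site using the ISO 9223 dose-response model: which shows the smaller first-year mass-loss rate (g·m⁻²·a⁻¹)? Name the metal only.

copper: f(T) = -0.080·(T−10) [T>10 °C] = -0.7920
  SO₂ term: 0.0053·4.6^0.26·exp(0.059·86-0.7920) = 0.5705
  Sd branch = 0.01025·Sd^0.27·e^(0.036·RH+0.049·T) = 1.362 μm/a
  sum: 0.5705 + 1.362 → r_corr = 1.932 μm/a
  mass loss = 1.932 μm/a × 8.96 g/cm³ = 17.31 g·m⁻²·a⁻¹
zinc: T>10 °C ⇒ hinge -0.071·(19.9−10) = -0.7029
  SO₂ term: 0.0129·4.6^0.44·exp(0.046·86-0.7029) = 0.6531
  Sd branch = 0.0175·Sd^0.57·e^(0.008·RH+0.085·T) = 1.063 μm/a
  r_corr = 0.6531 + 1.063 = 1.716 μm/a
  mass loss = 1.716 μm/a × 7.14 g/cm³ = 12.25 g·m⁻²·a⁻¹
Ordering by g·m⁻²·a⁻¹: copper (17.3) > zinc (12.3)

zinc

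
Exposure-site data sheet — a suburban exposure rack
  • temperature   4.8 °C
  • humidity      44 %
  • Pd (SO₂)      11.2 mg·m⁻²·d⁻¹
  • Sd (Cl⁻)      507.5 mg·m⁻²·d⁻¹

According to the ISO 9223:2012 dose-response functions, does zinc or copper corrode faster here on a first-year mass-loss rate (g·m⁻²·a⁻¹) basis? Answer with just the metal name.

zinc

zinc: T≤10 °C ⇒ hinge +0.038·(4.8−10) = -0.1976
  SO₂ term: 0.0129·11.2^0.44·exp(0.046·44-0.1976) = 0.232
  Cl⁻ term: 0.0175·507.5^0.57·exp(0.008·44+0.085·4.8) = 1.304
  r_corr = 0.232 + 1.304 = 1.536 μm/a
  mass loss = 1.536 μm/a × 7.14 g/cm³ = 10.97 g·m⁻²·a⁻¹
copper: f(T) = +0.126·(T−10) [T≤10 °C] = -0.6552
  Pd branch = 0.0053·Pd^0.26·e^(0.059·RH+f) = 0.06918 μm/a
  Cl⁻ term: 0.01025·507.5^0.27·exp(0.036·44+0.049·4.8) = 0.3398
  r_corr = 0.06918 + 0.3398 = 0.409 μm/a
  mass loss = 0.409 μm/a × 8.96 g/cm³ = 3.665 g·m⁻²·a⁻¹
Ordering by g·m⁻²·a⁻¹: zinc (11) > copper (3.66)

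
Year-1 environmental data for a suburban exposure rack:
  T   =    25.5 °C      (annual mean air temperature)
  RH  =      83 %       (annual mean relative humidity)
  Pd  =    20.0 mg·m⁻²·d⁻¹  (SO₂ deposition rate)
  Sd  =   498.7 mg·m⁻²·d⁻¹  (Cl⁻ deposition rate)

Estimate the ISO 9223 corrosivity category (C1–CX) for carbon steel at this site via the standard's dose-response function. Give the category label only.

CX

carbon steel: T>10 °C ⇒ hinge -0.054·(25.5−10) = -0.8370
  SO₂ term: 1.77·20.0^0.52·exp(0.02·83-0.8370) = 19.14
  Sd branch = 0.102·Sd^0.62·e^(0.033·RH+0.04·T) = 206 μm/a
  r_corr = 19.14 + 206 = 225.1 μm/a
ISO 9223 Table 2 (carbon steel): 200 < 225 ≤ 700 μm/a ⇒ CX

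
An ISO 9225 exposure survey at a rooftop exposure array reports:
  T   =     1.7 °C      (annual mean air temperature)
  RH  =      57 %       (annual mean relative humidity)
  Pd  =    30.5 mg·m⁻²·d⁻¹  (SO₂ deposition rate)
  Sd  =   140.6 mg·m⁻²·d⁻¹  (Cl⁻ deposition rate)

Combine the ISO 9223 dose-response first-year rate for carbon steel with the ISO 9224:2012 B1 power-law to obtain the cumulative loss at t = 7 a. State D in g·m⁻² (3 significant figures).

D(7) = 539 g·m⁻²

carbon steel: T≤10 °C ⇒ hinge +0.150·(1.7−10) = -1.2450
  SO₂ term: 1.77·30.5^0.52·exp(0.02·57-1.2450) = 9.423
  Cl⁻ term: 0.102·140.6^0.62·exp(0.033·57+0.04·1.7) = 15.37
  r_corr = 9.423 + 15.37 = 24.8 μm/a
Power-law: D(7) = r_corr · 7^0.523
  D(7) = 24.8 × 7^0.523 = 24.8 × 2.767 = 68.61 μm
  Mass loss = 68.61 μm × 7.85 g/cm³ = 538.6 g·m⁻²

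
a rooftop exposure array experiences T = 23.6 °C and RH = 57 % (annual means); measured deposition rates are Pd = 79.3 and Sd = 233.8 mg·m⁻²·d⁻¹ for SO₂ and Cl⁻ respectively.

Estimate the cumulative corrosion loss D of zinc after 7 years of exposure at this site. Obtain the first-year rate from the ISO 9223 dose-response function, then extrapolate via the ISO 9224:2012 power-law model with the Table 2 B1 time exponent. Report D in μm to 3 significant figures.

D(7) = 24.6 μm

zinc: f(T) = -0.071·(T−10) [T>10 °C] = -0.9656
  Pd branch = 0.0129·Pd^0.44·e^(0.046·RH+f) = 0.4631 μm/a
  Cl⁻ term: 0.0175·233.8^0.57·exp(0.008·57+0.085·23.6) = 4.597
  sum: 0.4631 + 4.597 → r_corr = 5.06 μm/a
Power-law: D(7) = r_corr · 7^0.813
  D(7) = 5.06 × 7^0.813 = 5.06 × 4.865 = 24.62 μm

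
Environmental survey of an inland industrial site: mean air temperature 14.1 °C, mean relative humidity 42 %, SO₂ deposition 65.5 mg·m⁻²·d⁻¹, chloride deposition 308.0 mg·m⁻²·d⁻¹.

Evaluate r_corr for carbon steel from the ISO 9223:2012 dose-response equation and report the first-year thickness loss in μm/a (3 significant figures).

carbon steel: T>10 °C ⇒ hinge -0.054·(14.1−10) = -0.2214
  Pd branch = 1.77·Pd^0.52·e^(0.02·RH+f) = 28.91 μm/a
  Sd branch = 0.102·Sd^0.62·e^(0.033·RH+0.04·T) = 25.03 μm/a
  r_corr = 28.91 + 25.03 = 53.94 μm/a

r_corr = 53.9 μm/a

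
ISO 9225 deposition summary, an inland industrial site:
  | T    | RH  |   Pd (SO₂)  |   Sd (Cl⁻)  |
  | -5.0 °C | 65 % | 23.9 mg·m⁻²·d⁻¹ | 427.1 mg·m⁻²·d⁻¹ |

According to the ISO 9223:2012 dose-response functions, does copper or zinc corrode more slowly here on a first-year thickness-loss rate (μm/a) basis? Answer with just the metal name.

copper: temperature factor f = +0.126·(-15.0) = -1.8900
  sulphur-dioxide contribution → 0.0846 μm/a
  chloride contribution → 0.4274 μm/a
  total first-year rate 0.512 μm/a
zinc: temperature factor f = +0.038·(-15.0) = -0.5700
  sulphur-dioxide contribution → 0.5862 μm/a
  chloride contribution → 0.6077 μm/a
  total first-year rate 1.194 μm/a
Ordering by μm/a: zinc (1.19) > copper (0.512)

copper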